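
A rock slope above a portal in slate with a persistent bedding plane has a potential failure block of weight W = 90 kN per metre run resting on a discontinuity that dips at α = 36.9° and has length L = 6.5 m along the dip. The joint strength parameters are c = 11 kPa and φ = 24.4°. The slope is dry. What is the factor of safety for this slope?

Resolving the block weight along and normal to the plane and applying the Mohr–Coulomb strength on the joint:
N' = W cosα = 90·cos36.9° = 72.0 kN/m
Driving force T = W sinα = 90·sin36.9° = 54.0 kN/m
Resisting force R = c·L + N'·tanφ = 11·6.5 + 72.0·tan24.4° = 71.5 + 32.6 = 104.1 kN/m
FS = R / T = 104.1 / 54.0 = 1.927

FS = 1.93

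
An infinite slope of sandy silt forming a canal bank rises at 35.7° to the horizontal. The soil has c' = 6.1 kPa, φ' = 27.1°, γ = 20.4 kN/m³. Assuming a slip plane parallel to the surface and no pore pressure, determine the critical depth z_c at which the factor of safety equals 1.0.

Setting FS = 1.00 in FS = [c' + γz cos²β tanφ'] / [γz sinβ cosβ] and solving for z:
z = c' / [γ cosβ (FS·sinβ − cosβ·tanφ')]
  = 6.1 / [20.4·cos35.7°·(1.00·sin35.7° − cos35.7°·tan27.1°)]
  = 6.1 / [20.4·0.8121·(1.00·0.5835 − 0.8121·0.5117)]
  = 6.1 / 2.7828 = 2.192 m

z_c = 2.19 m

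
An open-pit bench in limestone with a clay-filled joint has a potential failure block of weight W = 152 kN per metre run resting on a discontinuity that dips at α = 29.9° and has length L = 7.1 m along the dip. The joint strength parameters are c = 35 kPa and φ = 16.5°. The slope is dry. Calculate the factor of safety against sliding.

FS = 3.79

Resolving the block weight along and normal to the plane and applying the Mohr–Coulomb strength on the joint:
N' = W cosα = 152·cos29.9° = 131.8 kN/m
Driving force T = W sinα = 152·sin29.9° = 75.8 kN/m
Resisting force R = c·L + N'·tanφ = 35·7.1 + 131.8·tan16.5° = 248.5 + 39.0 = 287.5 kN/m
FS = R / T = 287.5 / 75.8 = 3.795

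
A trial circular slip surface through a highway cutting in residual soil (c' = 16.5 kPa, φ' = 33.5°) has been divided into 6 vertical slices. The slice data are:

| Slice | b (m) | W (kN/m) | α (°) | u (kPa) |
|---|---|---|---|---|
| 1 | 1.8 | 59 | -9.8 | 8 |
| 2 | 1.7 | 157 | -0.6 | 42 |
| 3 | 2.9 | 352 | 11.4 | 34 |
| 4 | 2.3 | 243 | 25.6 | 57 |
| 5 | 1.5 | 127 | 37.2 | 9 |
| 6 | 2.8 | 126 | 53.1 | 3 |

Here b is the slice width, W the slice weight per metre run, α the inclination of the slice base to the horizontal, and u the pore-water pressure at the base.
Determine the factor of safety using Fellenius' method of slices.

Ordinary method of slices: FS = Σ[c'·Δl_i + (W_i cosα_i − u_i·Δl_i)·tanφ'] / Σ W_i sinα_i, with Δl_i = b_i / cosα_i.
Slice 1: Δl = 1.8/cos(-9.8°) = 1.827 m; N'_1 = 59·cos(-9.8°) − 8·1.827 = 43.5; c'Δl = 30.14; W sinα = -10.0
Slice 2: Δl = 1.7/cos(-0.6°) = 1.700 m; N'_2 = 157·cos(-0.6°) − 42·1.700 = 85.6; c'Δl = 28.05; W sinα = -1.6
Slice 3: Δl = 2.9/cos11.4° = 2.958 m; N'_3 = 352·cos11.4° − 34·2.958 = 244.5; c'Δl = 48.81; W sinα = 69.6
Slice 4: Δl = 2.3/cos25.6° = 2.550 m; N'_4 = 243·cos25.6° − 57·2.550 = 73.8; c'Δl = 42.08; W sinα = 105.0
Slice 5: Δl = 1.5/cos37.2° = 1.883 m; N'_5 = 127·cos37.2° − 9·1.883 = 84.2; c'Δl = 31.07; W sinα = 76.8
Slice 6: Δl = 2.8/cos53.1° = 4.663 m; N'_6 = 126·cos53.1° − 3·4.663 = 61.7; c'Δl = 76.95; W sinα = 100.8
Σc'Δl = 257.1 kN/m; ΣN' = 593.2 kN/m; ΣW sinα = 340.4 kN/m
Resisting = 257.1 + 593.2·tan33.5° = 257.1 + 392.7 = 649.8 kN/m
FS = 649.8 / 340.4 = 1.909

FS = 1.91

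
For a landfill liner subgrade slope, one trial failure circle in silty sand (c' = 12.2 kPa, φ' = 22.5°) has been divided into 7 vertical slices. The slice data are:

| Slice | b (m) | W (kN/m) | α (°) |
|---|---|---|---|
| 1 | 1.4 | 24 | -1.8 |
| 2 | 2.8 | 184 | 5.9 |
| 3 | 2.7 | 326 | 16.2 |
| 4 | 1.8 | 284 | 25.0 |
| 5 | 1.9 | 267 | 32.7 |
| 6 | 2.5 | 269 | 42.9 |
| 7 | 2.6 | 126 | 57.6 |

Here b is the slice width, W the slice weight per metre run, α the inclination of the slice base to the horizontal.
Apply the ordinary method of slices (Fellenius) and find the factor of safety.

Ordinary method of slices: FS = Σ[c'·Δl_i + (W_i cosα_i)·tanφ'] / Σ W_i sinα_i, with Δl_i = b_i / cosα_i.
Slice 1: Δl = 1.4/cos(-1.8°) = 1.401 m; N'_1 = 24·cos(-1.8°) = 24.0; c'Δl = 17.09; W sinα = -0.8
Slice 2: Δl = 2.8/cos5.9° = 2.815 m; N'_2 = 184·cos5.9° = 183.0; c'Δl = 34.34; W sinα = 18.9
Slice 3: Δl = 2.7/cos16.2° = 2.812 m; N'_3 = 326·cos16.2° = 313.1; c'Δl = 34.30; W sinα = 91.0
Slice 4: Δl = 1.8/cos25.0° = 1.986 m; N'_4 = 284·cos25.0° = 257.4; c'Δl = 24.23; W sinα = 120.0
Slice 5: Δl = 1.9/cos32.7° = 2.258 m; N'_5 = 267·cos32.7° = 224.7; c'Δl = 27.55; W sinα = 144.2
Slice 6: Δl = 2.5/cos42.9° = 3.413 m; N'_6 = 269·cos42.9° = 197.1; c'Δl = 41.64; W sinα = 183.1
Slice 7: Δl = 2.6/cos57.6° = 4.852 m; N'_7 = 126·cos57.6° = 67.5; c'Δl = 59.20; W sinα = 106.4
Σc'Δl = 238.3 kN/m; ΣN' = 1266.7 kN/m; ΣW sinα = 662.9 kN/m
Resisting = 238.3 + 1266.7·tan22.5° = 238.3 + 524.7 = 763.0 kN/m
FS = 763.0 / 662.9 = 1.151

FS = 1.15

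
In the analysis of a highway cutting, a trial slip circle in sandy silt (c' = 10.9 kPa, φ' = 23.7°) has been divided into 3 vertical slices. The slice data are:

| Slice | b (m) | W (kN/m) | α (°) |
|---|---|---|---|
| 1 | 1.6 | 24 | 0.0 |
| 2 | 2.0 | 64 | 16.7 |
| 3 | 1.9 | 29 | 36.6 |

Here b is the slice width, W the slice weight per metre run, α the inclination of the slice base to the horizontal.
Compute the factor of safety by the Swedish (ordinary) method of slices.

FS = 3.19

Ordinary method of slices: FS = Σ[c'·Δl_i + (W_i cosα_i)·tanφ'] / Σ W_i sinα_i, with Δl_i = b_i / cosα_i.
Slice 1: Δl = 1.6/cos0.0° = 1.600 m; N'_1 = 24·cos0.0° = 24.0; c'Δl = 17.44; W sinα = 0.0
Slice 2: Δl = 2.0/cos16.7° = 2.088 m; N'_2 = 64·cos16.7° = 61.3; c'Δl = 22.76; W sinα = 18.4
Slice 3: Δl = 1.9/cos36.6° = 2.367 m; N'_3 = 29·cos36.6° = 23.3; c'Δl = 25.80; W sinα = 17.3
Σc'Δl = 66.0 kN/m; ΣN' = 108.6 kN/m; ΣW sinα = 35.7 kN/m
Resisting = 66.0 + 108.6·tan23.7° = 66.0 + 47.7 = 113.7 kN/m
FS = 113.7 / 35.7 = 3.185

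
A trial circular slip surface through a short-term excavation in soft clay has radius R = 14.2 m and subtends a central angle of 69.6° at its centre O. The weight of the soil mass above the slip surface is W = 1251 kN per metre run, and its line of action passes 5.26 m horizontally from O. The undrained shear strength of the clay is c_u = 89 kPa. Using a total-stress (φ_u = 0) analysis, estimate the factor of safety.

Taking moments about the centre O, the resisting moment is provided by the undrained shear strength acting along the arc:
Arc length L_a = R·θ = 14.2·(69.6°·π/180) = 14.2·1.2147 = 17.25 m
M_R = c_u·L_a·R = 89·17.25·14.2 = 21799.8 kN·m/m
M_D = W·d = 1251·5.26 = 6580.3 kN·m/m
FS = M_R / M_D = 21799.8 / 6580.3 = 3.313

FS = 3.31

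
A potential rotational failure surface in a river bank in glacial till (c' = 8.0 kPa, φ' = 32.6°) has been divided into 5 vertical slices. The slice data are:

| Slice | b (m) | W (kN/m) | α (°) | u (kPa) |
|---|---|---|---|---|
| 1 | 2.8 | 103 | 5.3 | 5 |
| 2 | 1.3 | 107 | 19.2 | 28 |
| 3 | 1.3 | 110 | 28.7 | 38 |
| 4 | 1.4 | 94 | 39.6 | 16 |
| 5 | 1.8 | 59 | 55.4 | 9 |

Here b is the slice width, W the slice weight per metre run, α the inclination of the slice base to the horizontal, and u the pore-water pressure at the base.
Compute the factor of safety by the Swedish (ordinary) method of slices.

Ordinary method of slices: FS = Σ[c'·Δl_i + (W_i cosα_i − u_i·Δl_i)·tanφ'] / Σ W_i sinα_i, with Δl_i = b_i / cosα_i.
Slice 1: Δl = 2.8/cos5.3° = 2.812 m; N'_1 = 103·cos5.3° − 5·2.812 = 88.5; c'Δl = 22.50; W sinα = 9.5
Slice 2: Δl = 1.3/cos19.2° = 1.377 m; N'_2 = 107·cos19.2° − 28·1.377 = 62.5; c'Δl = 11.01; W sinα = 35.2
Slice 3: Δl = 1.3/cos28.7° = 1.482 m; N'_3 = 110·cos28.7° − 38·1.482 = 40.2; c'Δl = 11.86; W sinα = 52.8
Slice 4: Δl = 1.4/cos39.6° = 1.817 m; N'_4 = 94·cos39.6° − 16·1.817 = 43.4; c'Δl = 14.54; W sinα = 59.9
Slice 5: Δl = 1.8/cos55.4° = 3.170 m; N'_5 = 59·cos55.4° − 9·3.170 = 5.0; c'Δl = 25.36; W sinα = 48.6
Σc'Δl = 85.3 kN/m; ΣN' = 239.5 kN/m; ΣW sinα = 206.0 kN/m
Resisting = 85.3 + 239.5·tan32.6° = 85.3 + 153.2 = 238.4 kN/m
FS = 238.4 / 206.0 = 1.157

FS = 1.16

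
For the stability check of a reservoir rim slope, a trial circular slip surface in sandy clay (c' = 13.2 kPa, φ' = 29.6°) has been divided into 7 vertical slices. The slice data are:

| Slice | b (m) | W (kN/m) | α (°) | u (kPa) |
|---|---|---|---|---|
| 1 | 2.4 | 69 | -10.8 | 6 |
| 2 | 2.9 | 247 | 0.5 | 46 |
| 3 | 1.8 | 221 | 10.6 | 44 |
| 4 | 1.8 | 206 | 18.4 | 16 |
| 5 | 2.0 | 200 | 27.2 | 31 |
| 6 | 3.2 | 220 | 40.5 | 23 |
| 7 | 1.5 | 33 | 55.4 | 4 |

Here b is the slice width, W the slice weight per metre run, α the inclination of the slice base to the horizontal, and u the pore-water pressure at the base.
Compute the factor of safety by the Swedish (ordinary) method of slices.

FS = 1.72

Ordinary method of slices: FS = Σ[c'·Δl_i + (W_i cosα_i − u_i·Δl_i)·tanφ'] / Σ W_i sinα_i, with Δl_i = b_i / cosα_i.
Slice 1: Δl = 2.4/cos(-10.8°) = 2.443 m; N'_1 = 69·cos(-10.8°) − 6·2.443 = 53.1; c'Δl = 32.25; W sinα = -12.9
Slice 2: Δl = 2.9/cos0.5° = 2.900 m; N'_2 = 247·cos0.5° − 46·2.900 = 113.6; c'Δl = 38.28; W sinα = 2.2
Slice 3: Δl = 1.8/cos10.6° = 1.831 m; N'_3 = 221·cos10.6° − 44·1.831 = 136.7; c'Δl = 24.17; W sinα = 40.7
Slice 4: Δl = 1.8/cos18.4° = 1.897 m; N'_4 = 206·cos18.4° − 16·1.897 = 165.1; c'Δl = 25.04; W sinα = 65.0
Slice 5: Δl = 2.0/cos27.2° = 2.249 m; N'_5 = 200·cos27.2° − 31·2.249 = 108.2; c'Δl = 29.68; W sinα = 91.4
Slice 6: Δl = 3.2/cos40.5° = 4.208 m; N'_6 = 220·cos40.5° − 23·4.208 = 70.5; c'Δl = 55.55; W sinα = 142.9
Slice 7: Δl = 1.5/cos55.4° = 2.642 m; N'_7 = 33·cos55.4° − 4·2.642 = 8.2; c'Δl = 34.87; W sinα = 27.2
Σc'Δl = 239.8 kN/m; ΣN' = 655.3 kN/m; ΣW sinα = 356.4 kN/m
Resisting = 239.8 + 655.3·tan29.6° = 239.8 + 372.3 = 612.1 kN/m
FS = 612.1 / 356.4 = 1.718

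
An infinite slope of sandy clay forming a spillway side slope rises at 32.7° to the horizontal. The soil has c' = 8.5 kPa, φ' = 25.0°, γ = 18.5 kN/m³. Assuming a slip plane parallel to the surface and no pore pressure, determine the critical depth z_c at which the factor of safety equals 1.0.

z_c = 3.69 m

Setting FS = 1.00 in FS = [c' + γz cos²β tanφ'] / [γz sinβ cosβ] and solving for z:
z = c' / [γ cosβ (FS·sinβ − cosβ·tanφ')]
  = 8.5 / [18.5·cos32.7°·(1.00·sin32.7° − cos32.7°·tan25.0°)]
  = 8.5 / [18.5·0.8415·(1.00·0.5402 − 0.8415·0.4663)]
  = 8.5 / 2.3015 = 3.693 m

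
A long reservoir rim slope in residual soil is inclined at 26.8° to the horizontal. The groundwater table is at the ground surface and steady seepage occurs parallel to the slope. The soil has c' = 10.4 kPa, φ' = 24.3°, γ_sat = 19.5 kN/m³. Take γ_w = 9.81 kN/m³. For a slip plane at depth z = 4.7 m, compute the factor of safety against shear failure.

With seepage parallel to the slope and the water table at the surface, the effective normal stress on the slip plane uses the buoyant unit weight γ' = γ_sat − γ_w while the driving shear stress uses γ_sat:
FS = [c' + γ' z cos²β tanφ'] / [γ_sat z sinβ cosβ]
γ' = 19.5 − 9.81 = 9.69 kN/m³
Numerator = 10.4 + 9.69·4.7·cos²26.8°·tan24.3° = 10.4 + 9.69·4.7·0.7967·0.4515 = 26.783 kPa
Denominator = 19.5·4.7·sin26.8°·cos26.8° = 19.5·4.7·0.4509·0.8926 = 36.884 kPa
FS = 26.783 / 36.884 = 0.726

FS = 0.73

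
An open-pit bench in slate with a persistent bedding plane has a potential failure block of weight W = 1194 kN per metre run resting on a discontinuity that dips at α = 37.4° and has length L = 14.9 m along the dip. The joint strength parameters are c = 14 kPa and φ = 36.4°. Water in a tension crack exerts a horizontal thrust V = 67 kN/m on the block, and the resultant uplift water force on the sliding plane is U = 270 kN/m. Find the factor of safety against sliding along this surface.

FS = 0.87

Resolving the block weight along and normal to the plane and applying the Mohr–Coulomb strength on the joint:
N' = W cosα − U − V sinα = 1194·cos37.4° − 270 − 67·sin37.4° = 637.8 kN/m
Driving force T = W sinα + V cosα = 1194·sin37.4° + 67·cos37.4° = 778.4 kN/m
Resisting force R = c·L + N'·tanφ = 14·14.9 + 637.8·tan36.4° = 208.6 + 470.3 = 678.9 kN/m
FS = R / T = 678.9 / 778.4 = 0.872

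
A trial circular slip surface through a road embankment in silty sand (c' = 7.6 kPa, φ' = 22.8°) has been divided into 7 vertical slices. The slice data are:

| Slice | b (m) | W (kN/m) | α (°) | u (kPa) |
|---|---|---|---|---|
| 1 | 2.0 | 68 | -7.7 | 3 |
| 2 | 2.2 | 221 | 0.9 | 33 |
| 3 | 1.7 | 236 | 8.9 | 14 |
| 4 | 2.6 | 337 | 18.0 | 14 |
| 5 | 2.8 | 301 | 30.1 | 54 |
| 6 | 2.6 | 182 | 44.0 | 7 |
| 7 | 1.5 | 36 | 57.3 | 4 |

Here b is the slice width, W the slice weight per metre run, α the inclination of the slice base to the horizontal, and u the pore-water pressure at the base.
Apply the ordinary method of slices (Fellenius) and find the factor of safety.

Ordinary method of slices: FS = Σ[c'·Δl_i + (W_i cosα_i − u_i·Δl_i)·tanφ'] / Σ W_i sinα_i, with Δl_i = b_i / cosα_i.
Slice 1: Δl = 2.0/cos(-7.7°) = 2.018 m; N'_1 = 68·cos(-7.7°) − 3·2.018 = 61.3; c'Δl = 15.34; W sinα = -9.1
Slice 2: Δl = 2.2/cos0.9° = 2.200 m; N'_2 = 221·cos0.9° − 33·2.200 = 148.4; c'Δl = 16.72; W sinα = 3.5
Slice 3: Δl = 1.7/cos8.9° = 1.721 m; N'_3 = 236·cos8.9° − 14·1.721 = 209.1; c'Δl = 13.08; W sinα = 36.5
Slice 4: Δl = 2.6/cos18.0° = 2.734 m; N'_4 = 337·cos18.0° − 14·2.734 = 282.2; c'Δl = 20.78; W sinα = 104.1
Slice 5: Δl = 2.8/cos30.1° = 3.236 m; N'_5 = 301·cos30.1° − 54·3.236 = 85.6; c'Δl = 24.60; W sinα = 151.0
Slice 6: Δl = 2.6/cos44.0° = 3.614 m; N'_6 = 182·cos44.0° − 7·3.614 = 105.6; c'Δl = 27.47; W sinα = 126.4
Slice 7: Δl = 1.5/cos57.3° = 2.777 m; N'_7 = 36·cos57.3° − 4·2.777 = 8.3; c'Δl = 21.10; W sinα = 30.3
Σc'Δl = 139.1 kN/m; ΣN' = 900.6 kN/m; ΣW sinα = 442.7 kN/m
Resisting = 139.1 + 900.6·tan22.8° = 139.1 + 378.6 = 517.7 kN/m
FS = 517.7 / 442.7 = 1.169

FS = 1.17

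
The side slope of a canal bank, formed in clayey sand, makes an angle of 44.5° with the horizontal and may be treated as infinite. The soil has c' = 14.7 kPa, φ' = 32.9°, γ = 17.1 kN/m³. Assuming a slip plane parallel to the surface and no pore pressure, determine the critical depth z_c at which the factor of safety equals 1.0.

Setting FS = 1.00 in FS = [c' + γz cos²β tanφ'] / [γz sinβ cosβ] and solving for z:
z = c' / [γ cosβ (FS·sinβ − cosβ·tanφ')]
  = 14.7 / [17.1·cos44.5°·(1.00·sin44.5° − cos44.5°·tan32.9°)]
  = 14.7 / [17.1·0.7133·(1.00·0.7009 − 0.7133·0.6469)]
  = 14.7 / 2.9209 = 5.033 m

z_c = 5.03 m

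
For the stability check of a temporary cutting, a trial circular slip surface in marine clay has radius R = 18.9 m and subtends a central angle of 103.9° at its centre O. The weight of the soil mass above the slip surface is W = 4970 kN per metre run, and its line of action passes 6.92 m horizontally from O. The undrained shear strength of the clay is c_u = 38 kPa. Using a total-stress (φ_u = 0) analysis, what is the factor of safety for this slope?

FS = 0.72

Taking moments about the centre O, the resisting moment is provided by the undrained shear strength acting along the arc:
Arc length L_a = R·θ = 18.9·(103.9°·π/180) = 18.9·1.8134 = 34.27 m
M_R = c_u·L_a·R = 38·34.27·18.9 = 24615.0 kN·m/m
M_D = W·d = 4970·6.92 = 34392.4 kN·m/m
FS = M_R / M_D = 24615.0 / 34392.4 = 0.716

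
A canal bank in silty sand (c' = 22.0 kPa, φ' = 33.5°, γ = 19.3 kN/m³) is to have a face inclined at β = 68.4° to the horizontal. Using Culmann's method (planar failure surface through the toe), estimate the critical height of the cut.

Culmann's analysis gives the critical failure plane at α_cr = (β + φ')/2 = (68.4 + 33.5)/2 = 51.0°, and the critical height
H_c = (4c'/γ) · sinβ cosφ' / [1 − cos(β − φ')]
    = (4·22.0/19.3) · sin68.4°·cos33.5° / [1 − cos(34.9°)]
    = 4.560 · 0.9298·0.8339 / [1 − 0.8202]
    = 4.560 · 0.7753 / 0.1798
    = 19.66 m

H_c = 19.66 m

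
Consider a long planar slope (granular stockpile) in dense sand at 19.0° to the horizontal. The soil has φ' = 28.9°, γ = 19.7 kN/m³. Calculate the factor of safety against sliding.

For a dry cohesionless infinite slope the factor of safety is FS = tanφ' / tanβ.
FS = tan28.9° / tan19.0° = 0.5520 / 0.3443 = 1.603

FS = 1.60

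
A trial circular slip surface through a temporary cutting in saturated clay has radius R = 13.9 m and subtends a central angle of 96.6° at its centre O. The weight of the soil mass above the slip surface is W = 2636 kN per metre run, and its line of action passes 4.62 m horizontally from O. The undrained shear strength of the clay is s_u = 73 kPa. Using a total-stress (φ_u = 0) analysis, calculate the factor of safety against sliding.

FS = 1.95

Taking moments about the centre O, the resisting moment is provided by the undrained shear strength acting along the arc:
Arc length L_a = R·θ = 13.9·(96.6°·π/180) = 13.9·1.6860 = 23.44 m
M_R = s_u·L_a·R = 73·23.44·13.9 = 23779.7 kN·m/m
M_D = W·d = 2636·4.62 = 12178.3 kN·m/m
FS = M_R / M_D = 23779.7 / 12178.3 = 1.953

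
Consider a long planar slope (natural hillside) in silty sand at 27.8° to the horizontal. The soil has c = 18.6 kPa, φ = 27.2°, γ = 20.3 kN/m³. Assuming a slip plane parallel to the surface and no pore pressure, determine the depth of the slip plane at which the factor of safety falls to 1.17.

Setting FS = 1.17 in FS = [c + γz cos²β tanφ] / [γz sinβ cosβ] and solving for z:
z = c / [γ cosβ (FS·sinβ − cosβ·tanφ)]
  = 18.6 / [20.3·cos27.8°·(1.17·sin27.8° − cos27.8°·tan27.2°)]
  = 18.6 / [20.3·0.8846·(1.17·0.4664 − 0.8846·0.5139)]
  = 18.6 / 1.6352 = 11.375 m

z = 11.38 m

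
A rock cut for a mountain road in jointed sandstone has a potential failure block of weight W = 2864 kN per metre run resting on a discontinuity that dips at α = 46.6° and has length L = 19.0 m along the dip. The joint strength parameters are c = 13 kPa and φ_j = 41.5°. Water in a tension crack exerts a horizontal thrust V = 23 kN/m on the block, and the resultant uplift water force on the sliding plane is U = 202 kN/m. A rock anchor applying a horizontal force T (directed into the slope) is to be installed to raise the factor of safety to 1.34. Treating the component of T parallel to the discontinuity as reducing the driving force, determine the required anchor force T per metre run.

T = 649 kN/m

Resolving forces along and normal to the sliding plane, with the horizontal anchor force T adding T·sinα to the effective normal force and T·cosα acting up the plane against the driving force:
FS = [cL + (W cosα − U − V sinα + T sinα) tanφ_j] / [W sinα + V cosα − T cosα]
Without the anchor: N' = 1749.1 kN/m, driving T_d = 2096.7 kN/m, resisting R = 13·19.0 + 1749.1·tan41.5° = 1794.5 kN/m, FS = 0.86.
Setting FS = 1.34 and solving for T:
1.34·(2096.7 − T cos46.6°) = 1794.5 + T sin46.6°·tan41.5°
T·(sin46.6°·tan41.5° + 1.34·cos46.6°) = 1.34·2096.7 − 1794.5
T·(0.7266·0.8847 + 1.34·0.6871) = 2809.6 − 1794.5 = 1015.1
T·1.5635 = 1015.1
T = 649.3 kN/m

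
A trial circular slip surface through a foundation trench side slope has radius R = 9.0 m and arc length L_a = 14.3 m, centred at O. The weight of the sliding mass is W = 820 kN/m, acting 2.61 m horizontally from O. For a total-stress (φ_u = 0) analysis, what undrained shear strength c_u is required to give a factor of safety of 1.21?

FS = c_u·L_a·R / (W·d), so c_u = FS·W·d / (L_a·R).
c_u = 1.21·820·2.61 / (14.30·9.0) = 2589.6 / 128.70 = 20.12 kPa

c_u = 20.1 kPa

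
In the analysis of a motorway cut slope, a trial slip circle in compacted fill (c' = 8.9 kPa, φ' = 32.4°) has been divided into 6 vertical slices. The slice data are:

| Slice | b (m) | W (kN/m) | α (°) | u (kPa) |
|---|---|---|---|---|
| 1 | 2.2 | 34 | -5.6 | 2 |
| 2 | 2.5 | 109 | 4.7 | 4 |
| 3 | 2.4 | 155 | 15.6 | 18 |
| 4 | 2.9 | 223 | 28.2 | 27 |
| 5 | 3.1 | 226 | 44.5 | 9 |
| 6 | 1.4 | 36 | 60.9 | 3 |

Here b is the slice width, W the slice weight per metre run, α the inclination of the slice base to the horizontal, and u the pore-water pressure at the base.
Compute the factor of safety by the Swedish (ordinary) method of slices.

Ordinary method of slices: FS = Σ[c'·Δl_i + (W_i cosα_i − u_i·Δl_i)·tanφ'] / Σ W_i sinα_i, with Δl_i = b_i / cosα_i.
Slice 1: Δl = 2.2/cos(-5.6°) = 2.211 m; N'_1 = 34·cos(-5.6°) − 2·2.211 = 29.4; c'Δl = 19.67; W sinα = -3.3
Slice 2: Δl = 2.5/cos4.7° = 2.508 m; N'_2 = 109·cos4.7° − 4·2.508 = 98.6; c'Δl = 22.33; W sinα = 8.9
Slice 3: Δl = 2.4/cos15.6° = 2.492 m; N'_3 = 155·cos15.6° − 18·2.492 = 104.4; c'Δl = 22.18; W sinα = 41.7
Slice 4: Δl = 2.9/cos28.2° = 3.291 m; N'_4 = 223·cos28.2° − 27·3.291 = 107.7; c'Δl = 29.29; W sinα = 105.4
Slice 5: Δl = 3.1/cos44.5° = 4.346 m; N'_5 = 226·cos44.5° − 9·4.346 = 122.1; c'Δl = 38.68; W sinα = 158.4
Slice 6: Δl = 1.4/cos60.9° = 2.879 m; N'_6 = 36·cos60.9° − 3·2.879 = 8.9; c'Δl = 25.62; W sinα = 31.5
Σc'Δl = 157.8 kN/m; ΣN' = 471.1 kN/m; ΣW sinα = 342.5 kN/m
Resisting = 157.8 + 471.1·tan32.4° = 157.8 + 299.0 = 456.7 kN/m
FS = 456.7 / 342.5 = 1.333

FS = 1.33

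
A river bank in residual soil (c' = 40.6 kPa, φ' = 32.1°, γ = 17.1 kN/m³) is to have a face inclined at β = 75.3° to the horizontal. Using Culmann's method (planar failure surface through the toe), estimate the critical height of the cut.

H_c = 28.71 m

Culmann's analysis gives the critical failure plane at α_cr = (β + φ')/2 = (75.3 + 32.1)/2 = 53.7°, and the critical height
H_c = (4c'/γ) · sinβ cosφ' / [1 − cos(β − φ')]
    = (4·40.6/17.1) · sin75.3°·cos32.1° / [1 − cos(43.2°)]
    = 9.497 · 0.9673·0.8471 / [1 − 0.7290]
    = 9.497 · 0.8194 / 0.2710
    = 28.71 m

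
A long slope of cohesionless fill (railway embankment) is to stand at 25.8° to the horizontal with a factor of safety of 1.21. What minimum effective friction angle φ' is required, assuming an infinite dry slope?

FS = tanφ'/tanβ ⇒ tanφ' = FS · tanβ = 1.21 · tan25.8° = 0.5849
φ' = arctan(0.5849) = 30.32°

φ' = 30.3°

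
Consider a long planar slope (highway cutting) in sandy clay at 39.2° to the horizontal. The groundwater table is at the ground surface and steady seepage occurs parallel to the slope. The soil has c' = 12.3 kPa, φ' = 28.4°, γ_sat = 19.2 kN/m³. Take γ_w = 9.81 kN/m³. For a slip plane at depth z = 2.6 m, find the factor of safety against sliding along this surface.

FS = 0.83

With seepage parallel to the slope and the water table at the surface, the effective normal stress on the slip plane uses the buoyant unit weight γ' = γ_sat − γ_w while the driving shear stress uses γ_sat:
FS = [c' + γ' z cos²β tanφ'] / [γ_sat z sinβ cosβ]
γ' = 19.2 − 9.81 = 9.39 kN/m³
Numerator = 12.3 + 9.39·2.6·cos²39.2°·tan28.4° = 12.3 + 9.39·2.6·0.6005·0.5407 = 20.227 kPa
Denominator = 19.2·2.6·sin39.2°·cos39.2° = 19.2·2.6·0.6320·0.7749 = 24.450 kPa
FS = 20.227 / 24.450 = 0.827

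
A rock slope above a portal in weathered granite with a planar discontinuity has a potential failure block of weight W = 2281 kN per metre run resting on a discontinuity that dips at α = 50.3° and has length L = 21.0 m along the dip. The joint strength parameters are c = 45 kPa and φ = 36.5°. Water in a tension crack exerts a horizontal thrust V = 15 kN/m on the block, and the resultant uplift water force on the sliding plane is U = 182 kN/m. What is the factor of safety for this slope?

FS = 1.07

Resolving the block weight along and normal to the plane and applying the Mohr–Coulomb strength on the joint:
N' = W cosα − U − V sinα = 2281·cos50.3° − 182 − 15·sin50.3° = 1263.5 kN/m
Driving force T = W sinα + V cosα = 2281·sin50.3° + 15·cos50.3° = 1764.6 kN/m
Resisting force R = c·L + N'·tanφ = 45·21.0 + 1263.5·tan36.5° = 945.0 + 934.9 = 1879.9 kN/m
FS = R / T = 1879.9 / 1764.6 = 1.065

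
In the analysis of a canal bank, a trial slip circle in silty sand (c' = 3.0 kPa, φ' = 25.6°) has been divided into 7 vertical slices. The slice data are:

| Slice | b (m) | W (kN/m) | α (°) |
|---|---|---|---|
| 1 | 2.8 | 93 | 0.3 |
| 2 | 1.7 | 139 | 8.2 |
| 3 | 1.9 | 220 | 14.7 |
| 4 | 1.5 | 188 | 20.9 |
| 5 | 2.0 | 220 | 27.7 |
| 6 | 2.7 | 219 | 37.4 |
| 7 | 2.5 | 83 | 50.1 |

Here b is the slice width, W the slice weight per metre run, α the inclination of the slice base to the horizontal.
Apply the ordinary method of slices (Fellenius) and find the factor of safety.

FS = 1.25

Ordinary method of slices: FS = Σ[c'·Δl_i + (W_i cosα_i)·tanφ'] / Σ W_i sinα_i, with Δl_i = b_i / cosα_i.
Slice 1: Δl = 2.8/cos0.3° = 2.800 m; N'_1 = 93·cos0.3° = 93.0; c'Δl = 8.40; W sinα = 0.5
Slice 2: Δl = 1.7/cos8.2° = 1.718 m; N'_2 = 139·cos8.2° = 137.6; c'Δl = 5.15; W sinα = 19.8
Slice 3: Δl = 1.9/cos14.7° = 1.964 m; N'_3 = 220·cos14.7° = 212.8; c'Δl = 5.89; W sinα = 55.8
Slice 4: Δl = 1.5/cos20.9° = 1.606 m; N'_4 = 188·cos20.9° = 175.6; c'Δl = 4.82; W sinα = 67.1
Slice 5: Δl = 2.0/cos27.7° = 2.259 m; N'_5 = 220·cos27.7° = 194.8; c'Δl = 6.78; W sinα = 102.3
Slice 6: Δl = 2.7/cos37.4° = 3.399 m; N'_6 = 219·cos37.4° = 174.0; c'Δl = 10.20; W sinα = 133.0
Slice 7: Δl = 2.5/cos50.1° = 3.897 m; N'_7 = 83·cos50.1° = 53.2; c'Δl = 11.69; W sinα = 63.7
Σc'Δl = 52.9 kN/m; ΣN' = 1041.0 kN/m; ΣW sinα = 442.2 kN/m
Resisting = 52.9 + 1041.0·tan25.6° = 52.9 + 498.8 = 551.7 kN/m
FS = 551.7 / 442.2 = 1.248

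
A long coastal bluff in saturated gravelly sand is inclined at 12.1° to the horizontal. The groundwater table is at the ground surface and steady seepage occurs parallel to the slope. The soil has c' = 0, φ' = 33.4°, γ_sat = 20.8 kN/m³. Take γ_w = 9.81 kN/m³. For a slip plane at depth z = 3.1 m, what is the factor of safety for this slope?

FS = 1.63

With seepage parallel to the slope and the water table at the surface, the effective normal stress on the slip plane uses the buoyant unit weight γ' = γ_sat − γ_w while the driving shear stress uses γ_sat:
FS = [c' + γ' z cos²β tanφ'] / [γ_sat z sinβ cosβ]
(For c' = 0 this reduces to FS = (γ'/γ_sat)·tanφ'/tanβ.)
γ' = 20.8 − 9.81 = 10.99 kN/m³
Numerator = 0.0 + 10.99·3.1·cos²12.1°·tan33.4° = 0.0 + 10.99·3.1·0.9561·0.6594 = 21.477 kPa
Denominator = 20.8·3.1·sin12.1°·cos12.1° = 20.8·3.1·0.2096·0.9778 = 13.216 kPa
FS = 21.477 / 13.216 = 1.625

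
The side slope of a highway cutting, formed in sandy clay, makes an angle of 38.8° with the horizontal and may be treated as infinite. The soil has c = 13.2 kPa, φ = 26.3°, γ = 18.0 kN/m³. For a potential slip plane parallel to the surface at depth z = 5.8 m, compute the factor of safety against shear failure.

FS = 0.87

For an infinite slope with a slip plane parallel to the surface (no pore pressure): FS = [c + γz cos²β tanφ] / [γz sinβ cosβ].
γz = 18.0·5.8 = 104.40 kN/m²
Numerator = 13.2 + 104.40·cos²38.8°·tan26.3° = 13.2 + 104.40·0.6074·0.4942 = 44.539 kPa
Denominator = 104.40·sin38.8°·cos38.8° = 104.40·0.6266·0.7793 = 50.982 kPa
FS = 44.539 / 50.982 = 0.874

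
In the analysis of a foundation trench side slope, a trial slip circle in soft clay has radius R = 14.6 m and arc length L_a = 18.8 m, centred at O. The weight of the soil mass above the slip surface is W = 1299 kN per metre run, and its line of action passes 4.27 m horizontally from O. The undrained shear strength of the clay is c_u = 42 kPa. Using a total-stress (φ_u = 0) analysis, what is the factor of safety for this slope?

FS = 2.08

Taking moments about the centre O, the resisting moment is provided by the undrained shear strength acting along the arc:
M_R = c_u·L_a·R = 42·18.80·14.6 = 11528.2 kN·m/m
M_D = W·d = 1299·4.27 = 5546.7 kN·m/m
FS = M_R / M_D = 11528.2 / 5546.7 = 2.078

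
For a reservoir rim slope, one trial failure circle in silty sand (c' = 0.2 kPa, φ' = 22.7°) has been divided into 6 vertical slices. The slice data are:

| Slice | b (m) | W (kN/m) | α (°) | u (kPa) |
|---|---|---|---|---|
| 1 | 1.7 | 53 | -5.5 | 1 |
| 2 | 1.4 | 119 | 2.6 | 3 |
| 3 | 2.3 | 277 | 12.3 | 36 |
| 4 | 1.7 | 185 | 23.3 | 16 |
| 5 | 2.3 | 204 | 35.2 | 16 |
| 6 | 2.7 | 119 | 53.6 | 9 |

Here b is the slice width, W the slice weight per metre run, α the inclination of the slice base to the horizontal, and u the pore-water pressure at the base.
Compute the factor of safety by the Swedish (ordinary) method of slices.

Ordinary method of slices: FS = Σ[c'·Δl_i + (W_i cosα_i − u_i·Δl_i)·tanφ'] / Σ W_i sinα_i, with Δl_i = b_i / cosα_i.
Slice 1: Δl = 1.7/cos(-5.5°) = 1.708 m; N'_1 = 53·cos(-5.5°) − 1·1.708 = 51.0; c'Δl = 0.34; W sinα = -5.1
Slice 2: Δl = 1.4/cos2.6° = 1.401 m; N'_2 = 119·cos2.6° − 3·1.401 = 114.7; c'Δl = 0.28; W sinα = 5.4
Slice 3: Δl = 2.3/cos12.3° = 2.354 m; N'_3 = 277·cos12.3° − 36·2.354 = 185.9; c'Δl = 0.47; W sinα = 59.0
Slice 4: Δl = 1.7/cos23.3° = 1.851 m; N'_4 = 185·cos23.3° − 16·1.851 = 140.3; c'Δl = 0.37; W sinα = 73.2
Slice 5: Δl = 2.3/cos35.2° = 2.815 m; N'_5 = 204·cos35.2° − 16·2.815 = 121.7; c'Δl = 0.56; W sinα = 117.6
Slice 6: Δl = 2.7/cos53.6° = 4.550 m; N'_6 = 119·cos53.6° − 9·4.550 = 29.7; c'Δl = 0.91; W sinα = 95.8
Σc'Δl = 2.9 kN/m; ΣN' = 643.2 kN/m; ΣW sinα = 345.9 kN/m
Resisting = 2.9 + 643.2·tan22.7° = 2.9 + 269.1 = 272.0 kN/m
FS = 272.0 / 345.9 = 0.786

FS = 0.79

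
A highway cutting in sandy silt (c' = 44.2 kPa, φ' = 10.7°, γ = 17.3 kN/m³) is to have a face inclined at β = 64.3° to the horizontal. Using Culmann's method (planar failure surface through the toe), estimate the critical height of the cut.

Culmann's analysis gives the critical failure plane at α_cr = (β + φ')/2 = (64.3 + 10.7)/2 = 37.5°, and the critical height
H_c = (4c'/γ) · sinβ cosφ' / [1 − cos(β − φ')]
    = (4·44.2/17.3) · sin64.3°·cos10.7° / [1 − cos(53.6°)]
    = 10.220 · 0.9011·0.9826 / [1 − 0.5934]
    = 10.220 · 0.8854 / 0.4066
    = 22.26 m

H_c = 22.26 m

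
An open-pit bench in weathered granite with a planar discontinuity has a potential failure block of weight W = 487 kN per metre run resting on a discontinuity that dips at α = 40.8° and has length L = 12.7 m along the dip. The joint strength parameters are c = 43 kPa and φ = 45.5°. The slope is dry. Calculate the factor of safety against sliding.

Resolving the block weight along and normal to the plane and applying the Mohr–Coulomb strength on the joint:
N' = W cosα = 487·cos40.8° = 368.7 kN/m
Driving force T = W sinα = 487·sin40.8° = 318.2 kN/m
Resisting force R = c·L + N'·tanφ = 43·12.7 + 368.7·tan45.5° = 546.1 + 375.1 = 921.2 kN/m
FS = R / T = 921.2 / 318.2 = 2.895

FS = 2.90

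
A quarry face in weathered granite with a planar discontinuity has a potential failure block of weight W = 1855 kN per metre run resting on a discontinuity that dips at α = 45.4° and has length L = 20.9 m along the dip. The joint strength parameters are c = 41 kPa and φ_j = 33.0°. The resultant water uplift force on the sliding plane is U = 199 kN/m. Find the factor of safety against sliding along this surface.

Resolving the block weight along and normal to the plane and applying the Mohr–Coulomb strength on the joint:
N' = W cosα − U = 1855·cos45.4° − 199 = 1103.5 kN/m
Driving force T = W sinα = 1855·sin45.4° = 1320.8 kN/m
Resisting force R = c·L + N'·tanφ_j = 41·20.9 + 1103.5·tan33.0° = 856.9 + 716.6 = 1573.5 kN/m
FS = R / T = 1573.5 / 1320.8 = 1.191

FS = 1.19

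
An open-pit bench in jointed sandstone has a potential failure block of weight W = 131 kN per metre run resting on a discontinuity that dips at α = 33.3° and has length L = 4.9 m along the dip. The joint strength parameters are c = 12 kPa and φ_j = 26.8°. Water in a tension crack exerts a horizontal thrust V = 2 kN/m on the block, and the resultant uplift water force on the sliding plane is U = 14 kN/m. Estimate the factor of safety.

Resolving the block weight along and normal to the plane and applying the Mohr–Coulomb strength on the joint:
N' = W cosα − U − V sinα = 131·cos33.3° − 14 − 2·sin33.3° = 94.4 kN/m
Driving force T = W sinα + V cosα = 131·sin33.3° + 2·cos33.3° = 73.6 kN/m
Resisting force R = c·L + N'·tanφ_j = 12·4.9 + 94.4·tan26.8° = 58.8 + 47.7 = 106.5 kN/m
FS = R / T = 106.5 / 73.6 = 1.447

FS = 1.45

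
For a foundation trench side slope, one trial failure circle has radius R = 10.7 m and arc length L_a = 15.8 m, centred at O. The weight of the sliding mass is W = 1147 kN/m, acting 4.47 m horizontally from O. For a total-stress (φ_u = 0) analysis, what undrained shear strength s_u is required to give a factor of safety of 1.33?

FS = s_u·L_a·R / (W·d), so s_u = FS·W·d / (L_a·R).
s_u = 1.33·1147·4.47 / (15.80·10.7) = 6819.0 / 169.06 = 40.33 kPa

s_u = 40.3 kPa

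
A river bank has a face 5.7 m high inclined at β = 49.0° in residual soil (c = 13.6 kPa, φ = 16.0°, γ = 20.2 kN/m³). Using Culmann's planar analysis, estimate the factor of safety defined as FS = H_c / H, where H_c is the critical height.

H_c = (4c/γ) · sinβ cosφ / [1 − cos(β − φ)]
    = (4·13.6/20.2) · sin49.0°·cos16.0° / [1 − cos33.0°]
    = 2.693 · 0.7255 / 0.1613 = 12.11 m
FS = H_c / H = 12.11 / 5.7 = 2.125

FS = 2.12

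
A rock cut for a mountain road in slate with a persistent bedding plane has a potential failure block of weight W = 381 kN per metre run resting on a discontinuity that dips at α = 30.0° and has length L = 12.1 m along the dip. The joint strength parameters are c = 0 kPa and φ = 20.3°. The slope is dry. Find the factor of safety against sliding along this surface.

Resolving the block weight along and normal to the plane and applying the Mohr–Coulomb strength on the joint:
N' = W cosα = 381·cos30.0° = 330.0 kN/m
Driving force T = W sinα = 381·sin30.0° = 190.5 kN/m
Resisting force R = c·L + N'·tanφ = 0·12.1 + 330.0·tan20.3° = 0.0 + 122.1 = 122.1 kN/m
FS = R / T = 122.1 / 190.5 = 0.641

FS = 0.64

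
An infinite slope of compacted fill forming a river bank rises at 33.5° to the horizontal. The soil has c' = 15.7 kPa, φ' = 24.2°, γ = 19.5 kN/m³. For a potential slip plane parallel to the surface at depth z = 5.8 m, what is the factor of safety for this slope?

For an infinite slope with a slip plane parallel to the surface (no pore pressure): FS = [c' + γz cos²β tanφ'] / [γz sinβ cosβ].
γz = 19.5·5.8 = 113.10 kN/m²
Numerator = 15.7 + 113.10·cos²33.5°·tan24.2° = 15.7 + 113.10·0.6954·0.4494 = 51.045 kPa
Denominator = 113.10·sin33.5°·cos33.5° = 113.10·0.5519·0.8339 = 52.055 kPa
FS = 51.045 / 52.055 = 0.981

FS = 0.98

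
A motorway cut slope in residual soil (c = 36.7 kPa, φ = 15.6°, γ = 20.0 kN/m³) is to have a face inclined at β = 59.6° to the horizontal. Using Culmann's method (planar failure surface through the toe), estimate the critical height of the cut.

H_c = 21.73 m

Culmann's analysis gives the critical failure plane at α_cr = (β + φ)/2 = (59.6 + 15.6)/2 = 37.6°, and the critical height
H_c = (4c/γ) · sinβ cosφ / [1 − cos(β − φ)]
    = (4·36.7/20.0) · sin59.6°·cos15.6° / [1 − cos(44.0°)]
    = 7.340 · 0.8625·0.9632 / [1 − 0.7193]
    = 7.340 · 0.8307 / 0.2807
    = 21.73 m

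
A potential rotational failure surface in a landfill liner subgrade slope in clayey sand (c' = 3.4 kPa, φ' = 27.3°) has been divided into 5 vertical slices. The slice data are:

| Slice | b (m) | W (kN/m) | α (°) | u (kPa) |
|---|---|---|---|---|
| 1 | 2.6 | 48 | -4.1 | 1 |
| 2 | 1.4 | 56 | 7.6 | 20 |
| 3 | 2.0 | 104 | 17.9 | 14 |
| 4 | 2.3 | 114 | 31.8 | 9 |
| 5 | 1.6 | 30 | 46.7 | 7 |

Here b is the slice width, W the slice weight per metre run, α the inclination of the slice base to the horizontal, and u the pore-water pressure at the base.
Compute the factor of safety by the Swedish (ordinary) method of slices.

FS = 1.28

Ordinary method of slices: FS = Σ[c'·Δl_i + (W_i cosα_i − u_i·Δl_i)·tanφ'] / Σ W_i sinα_i, with Δl_i = b_i / cosα_i.
Slice 1: Δl = 2.6/cos(-4.1°) = 2.607 m; N'_1 = 48·cos(-4.1°) − 1·2.607 = 45.3; c'Δl = 8.86; W sinα = -3.4
Slice 2: Δl = 1.4/cos7.6° = 1.412 m; N'_2 = 56·cos7.6° − 20·1.412 = 27.3; c'Δl = 4.80; W sinα = 7.4
Slice 3: Δl = 2.0/cos17.9° = 2.102 m; N'_3 = 104·cos17.9° − 14·2.102 = 69.5; c'Δl = 7.15; W sinα = 32.0
Slice 4: Δl = 2.3/cos31.8° = 2.706 m; N'_4 = 114·cos31.8° − 9·2.706 = 72.5; c'Δl = 9.20; W sinα = 60.1
Slice 5: Δl = 1.6/cos46.7° = 2.333 m; N'_5 = 30·cos46.7° − 7·2.333 = 4.2; c'Δl = 7.93; W sinα = 21.8
Σc'Δl = 37.9 kN/m; ΣN' = 218.8 kN/m; ΣW sinα = 117.8 kN/m
Resisting = 37.9 + 218.8·tan27.3° = 37.9 + 113.0 = 150.9 kN/m
FS = 150.9 / 117.8 = 1.280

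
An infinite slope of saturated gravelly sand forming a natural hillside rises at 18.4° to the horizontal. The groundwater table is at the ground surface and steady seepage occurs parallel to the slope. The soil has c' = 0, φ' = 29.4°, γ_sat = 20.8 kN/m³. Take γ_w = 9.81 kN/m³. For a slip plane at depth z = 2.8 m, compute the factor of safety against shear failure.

FS = 0.89

With seepage parallel to the slope and the water table at the surface, the effective normal stress on the slip plane uses the buoyant unit weight γ' = γ_sat − γ_w while the driving shear stress uses γ_sat:
FS = [c' + γ' z cos²β tanφ'] / [γ_sat z sinβ cosβ]
(For c' = 0 this reduces to FS = (γ'/γ_sat)·tanφ'/tanβ.)
γ' = 20.8 − 9.81 = 10.99 kN/m³
Numerator = 0.0 + 10.99·2.8·cos²18.4°·tan29.4° = 0.0 + 10.99·2.8·0.9004·0.5635 = 15.612 kPa
Denominator = 20.8·2.8·sin18.4°·cos18.4° = 20.8·2.8·0.3156·0.9489 = 17.444 kPa
FS = 15.612 / 17.444 = 0.895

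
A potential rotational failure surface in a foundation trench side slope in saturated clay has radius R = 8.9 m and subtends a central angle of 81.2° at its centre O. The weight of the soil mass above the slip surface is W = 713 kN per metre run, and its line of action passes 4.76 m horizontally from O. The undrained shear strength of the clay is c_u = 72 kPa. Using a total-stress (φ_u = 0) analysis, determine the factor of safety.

FS = 2.38

Taking moments about the centre O, the resisting moment is provided by the undrained shear strength acting along the arc:
Arc length L_a = R·θ = 8.9·(81.2°·π/180) = 8.9·1.4172 = 12.61 m
M_R = c_u·L_a·R = 72·12.61·8.9 = 8082.5 kN·m/m
M_D = W·d = 713·4.76 = 3393.9 kN·m/m
FS = M_R / M_D = 8082.5 / 3393.9 = 2.381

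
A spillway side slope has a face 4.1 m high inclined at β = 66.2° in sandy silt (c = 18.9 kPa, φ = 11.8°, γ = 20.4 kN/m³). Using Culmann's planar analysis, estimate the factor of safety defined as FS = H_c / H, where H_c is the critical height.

H_c = (4c/γ) · sinβ cosφ / [1 − cos(β − φ)]
    = (4·18.9/20.4) · sin66.2°·cos11.8° / [1 − cos54.4°]
    = 3.706 · 0.8956 / 0.4179 = 7.94 m
FS = H_c / H = 7.94 / 4.1 = 1.937

FS = 1.94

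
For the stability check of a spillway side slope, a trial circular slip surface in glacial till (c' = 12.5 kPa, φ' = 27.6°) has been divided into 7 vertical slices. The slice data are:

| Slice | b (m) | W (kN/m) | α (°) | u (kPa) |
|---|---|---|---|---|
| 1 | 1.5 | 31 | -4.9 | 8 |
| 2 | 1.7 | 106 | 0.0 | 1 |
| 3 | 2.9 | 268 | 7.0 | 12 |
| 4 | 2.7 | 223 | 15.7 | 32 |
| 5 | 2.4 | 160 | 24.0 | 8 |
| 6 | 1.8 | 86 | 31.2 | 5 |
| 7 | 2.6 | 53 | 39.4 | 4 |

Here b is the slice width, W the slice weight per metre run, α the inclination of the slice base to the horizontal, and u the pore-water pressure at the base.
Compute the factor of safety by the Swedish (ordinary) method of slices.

FS = 2.47

Ordinary method of slices: FS = Σ[c'·Δl_i + (W_i cosα_i − u_i·Δl_i)·tanφ'] / Σ W_i sinα_i, with Δl_i = b_i / cosα_i.
Slice 1: Δl = 1.5/cos(-4.9°) = 1.506 m; N'_1 = 31·cos(-4.9°) − 8·1.506 = 18.8; c'Δl = 18.82; W sinα = -2.6
Slice 2: Δl = 1.7/cos0.0° = 1.700 m; N'_2 = 106·cos0.0° − 1·1.700 = 104.3; c'Δl = 21.25; W sinα = 0.0
Slice 3: Δl = 2.9/cos7.0° = 2.922 m; N'_3 = 268·cos7.0° − 12·2.922 = 230.9; c'Δl = 36.52; W sinα = 32.7
Slice 4: Δl = 2.7/cos15.7° = 2.805 m; N'_4 = 223·cos15.7° − 32·2.805 = 124.9; c'Δl = 35.06; W sinα = 60.3
Slice 5: Δl = 2.4/cos24.0° = 2.627 m; N'_5 = 160·cos24.0° − 8·2.627 = 125.2; c'Δl = 32.84; W sinα = 65.1
Slice 6: Δl = 1.8/cos31.2° = 2.104 m; N'_6 = 86·cos31.2° − 5·2.104 = 63.0; c'Δl = 26.30; W sinα = 44.6
Slice 7: Δl = 2.6/cos39.4° = 3.365 m; N'_7 = 53·cos39.4° − 4·3.365 = 27.5; c'Δl = 42.06; W sinα = 33.6
Σc'Δl = 212.9 kN/m; ΣN' = 694.7 kN/m; ΣW sinα = 233.6 kN/m
Resisting = 212.9 + 694.7·tan27.6° = 212.9 + 363.2 = 576.0 kN/m
FS = 576.0 / 233.6 = 2.466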